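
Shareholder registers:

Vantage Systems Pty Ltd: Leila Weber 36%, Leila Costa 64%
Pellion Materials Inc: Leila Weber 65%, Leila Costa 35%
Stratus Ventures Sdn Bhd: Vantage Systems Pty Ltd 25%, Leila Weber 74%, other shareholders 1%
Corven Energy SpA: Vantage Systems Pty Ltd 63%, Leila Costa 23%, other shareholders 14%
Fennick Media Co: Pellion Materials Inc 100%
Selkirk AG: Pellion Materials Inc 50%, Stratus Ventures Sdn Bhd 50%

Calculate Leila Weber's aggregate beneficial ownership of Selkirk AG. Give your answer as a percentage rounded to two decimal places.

Leila Weber reaches Selkirk along 3 paths.
Via Pellion: 65% × 50% = 32.5%.
Via Vantage → Stratus: 36% × 25% × 50% = 4.5%.
Via Stratus: 74% × 50% = 37%.
Total: 32.5% + 4.5% + 37% = 74%.
Rounded: 74.00%.

74.00%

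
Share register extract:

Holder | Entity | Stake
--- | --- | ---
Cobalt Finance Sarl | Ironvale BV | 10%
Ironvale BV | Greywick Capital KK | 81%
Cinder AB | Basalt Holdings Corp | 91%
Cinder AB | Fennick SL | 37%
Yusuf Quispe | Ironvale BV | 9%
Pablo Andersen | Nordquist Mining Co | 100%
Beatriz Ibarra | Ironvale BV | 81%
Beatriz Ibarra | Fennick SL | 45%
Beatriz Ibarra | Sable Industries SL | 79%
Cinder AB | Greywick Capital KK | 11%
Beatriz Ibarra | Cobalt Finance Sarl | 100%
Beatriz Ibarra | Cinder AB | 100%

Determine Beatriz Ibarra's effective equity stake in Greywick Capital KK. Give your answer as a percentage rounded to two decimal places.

Beatriz reaches Greywick along 3 paths.
Via Cobalt → Ironvale: 100% × 10% × 81% = 8.1%.
Via Ironvale: 81% × 81% = 65.61%.
Via Cinder: 100% × 11% = 11%.
Total: 8.1% + 65.61% + 11% = 84.71%.

84.71%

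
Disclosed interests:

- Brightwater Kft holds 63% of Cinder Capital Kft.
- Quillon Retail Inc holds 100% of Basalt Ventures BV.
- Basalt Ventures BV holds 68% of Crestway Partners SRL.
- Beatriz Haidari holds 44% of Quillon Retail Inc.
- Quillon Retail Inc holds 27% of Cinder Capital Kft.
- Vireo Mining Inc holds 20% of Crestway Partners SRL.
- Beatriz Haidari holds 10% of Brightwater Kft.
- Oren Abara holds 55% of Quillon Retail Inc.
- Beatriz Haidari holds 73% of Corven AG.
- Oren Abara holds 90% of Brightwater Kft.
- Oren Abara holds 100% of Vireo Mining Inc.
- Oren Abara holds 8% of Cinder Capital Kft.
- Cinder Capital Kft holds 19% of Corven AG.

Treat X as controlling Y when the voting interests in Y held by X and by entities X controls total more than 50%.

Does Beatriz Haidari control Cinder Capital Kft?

No

Beatriz holds 73% of Corven, so Beatriz controls Corven.
Neither Beatriz nor any entity Beatriz controls holds any voting interest in Cinder.
So Beatriz does not control Cinder.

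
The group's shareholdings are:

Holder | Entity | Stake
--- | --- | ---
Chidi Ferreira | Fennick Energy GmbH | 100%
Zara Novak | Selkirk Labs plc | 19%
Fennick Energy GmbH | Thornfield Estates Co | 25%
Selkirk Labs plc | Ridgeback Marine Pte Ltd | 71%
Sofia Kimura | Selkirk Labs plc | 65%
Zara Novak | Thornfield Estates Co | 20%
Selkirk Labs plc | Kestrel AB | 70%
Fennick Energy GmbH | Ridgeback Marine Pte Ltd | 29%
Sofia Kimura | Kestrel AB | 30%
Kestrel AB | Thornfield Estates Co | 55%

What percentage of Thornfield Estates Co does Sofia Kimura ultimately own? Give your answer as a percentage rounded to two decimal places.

41.53%

Sofia reaches Thornfield along 2 paths.
Via Kestrel: 30% × 55% = 16.5%.
Via Selkirk → Kestrel: 65% × 70% × 55% = 25.025%.
Total: 16.5% + 25.025% = 41.525%.
Rounded: 41.53%.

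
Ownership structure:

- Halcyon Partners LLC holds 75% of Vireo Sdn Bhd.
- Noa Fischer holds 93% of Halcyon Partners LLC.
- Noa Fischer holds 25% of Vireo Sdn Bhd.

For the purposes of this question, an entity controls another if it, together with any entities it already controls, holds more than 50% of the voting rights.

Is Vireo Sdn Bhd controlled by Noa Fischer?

Yes

Noa holds 93% of Halcyon, so Noa controls Halcyon.
Noa and Halcyon together hold 25% + 75% = 100% of Vireo, so Noa controls Vireo.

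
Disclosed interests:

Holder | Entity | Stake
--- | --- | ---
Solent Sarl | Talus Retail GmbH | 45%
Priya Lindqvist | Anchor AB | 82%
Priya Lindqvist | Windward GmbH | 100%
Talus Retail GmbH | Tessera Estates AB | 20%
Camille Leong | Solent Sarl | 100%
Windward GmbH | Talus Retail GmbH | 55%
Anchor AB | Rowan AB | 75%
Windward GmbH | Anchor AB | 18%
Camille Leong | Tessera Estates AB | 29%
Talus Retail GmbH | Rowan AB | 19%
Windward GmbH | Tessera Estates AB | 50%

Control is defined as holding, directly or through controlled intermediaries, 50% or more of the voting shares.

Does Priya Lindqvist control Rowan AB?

Priya holds 100% of Windward, so Priya controls Windward.
Windward holds 55% of Talus, so Priya controls Talus.
Priya and Windward together hold 82% + 18% = 100% of Anchor, so Priya controls Anchor.
Anchor and Talus together hold 75% + 19% = 94% of Rowan, so Priya controls Rowan.

Yes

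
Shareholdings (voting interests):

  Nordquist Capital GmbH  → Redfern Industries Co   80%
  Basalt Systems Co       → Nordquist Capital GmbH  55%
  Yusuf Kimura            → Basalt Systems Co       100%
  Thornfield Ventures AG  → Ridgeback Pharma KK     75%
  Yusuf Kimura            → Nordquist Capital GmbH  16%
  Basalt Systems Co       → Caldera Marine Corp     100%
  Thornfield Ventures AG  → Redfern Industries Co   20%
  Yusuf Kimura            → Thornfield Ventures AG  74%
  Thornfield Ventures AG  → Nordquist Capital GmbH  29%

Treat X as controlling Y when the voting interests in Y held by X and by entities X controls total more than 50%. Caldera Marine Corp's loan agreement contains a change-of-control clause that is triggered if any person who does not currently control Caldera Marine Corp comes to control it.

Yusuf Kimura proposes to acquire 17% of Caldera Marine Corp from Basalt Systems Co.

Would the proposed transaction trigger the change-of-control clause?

No

The purchase adds only to Yusuf's holdings (Basalt's stake shrinks), so Yusuf is the only person who could newly come to control Caldera.
Yusuf holds 100% of Basalt, so Yusuf controls Basalt.
Basalt holds 100% of Caldera, so Yusuf controls Caldera.
So Yusuf already controls Caldera before the transaction.
After the purchase, Yusuf holds 17% of Caldera directly, and Basalt's stake falls to 83%.
Yusuf controlled Caldera already, so this is not a new person acquiring control; every other person's position is unchanged or reduced.
No new person acquires control, so the clause is not triggered.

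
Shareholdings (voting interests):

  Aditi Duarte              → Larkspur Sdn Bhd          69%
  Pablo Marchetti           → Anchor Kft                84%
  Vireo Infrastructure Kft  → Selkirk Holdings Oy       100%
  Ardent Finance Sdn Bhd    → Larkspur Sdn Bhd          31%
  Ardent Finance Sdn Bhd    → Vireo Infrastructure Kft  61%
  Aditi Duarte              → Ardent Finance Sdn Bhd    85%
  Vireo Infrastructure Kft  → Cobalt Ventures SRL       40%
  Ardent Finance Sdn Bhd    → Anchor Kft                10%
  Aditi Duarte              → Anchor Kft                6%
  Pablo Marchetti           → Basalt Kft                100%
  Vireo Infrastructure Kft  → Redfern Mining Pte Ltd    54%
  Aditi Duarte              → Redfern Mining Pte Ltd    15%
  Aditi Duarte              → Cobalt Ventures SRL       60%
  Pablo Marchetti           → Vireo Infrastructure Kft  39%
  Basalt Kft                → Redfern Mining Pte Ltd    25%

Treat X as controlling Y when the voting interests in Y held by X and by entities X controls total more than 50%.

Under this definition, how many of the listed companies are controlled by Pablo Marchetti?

Pablo holds 84% of Anchor, so Pablo controls Anchor.
Pablo holds 100% of Basalt, so Pablo controls Basalt.
No other company's threshold is met.
Pablo controls 2 companies.

2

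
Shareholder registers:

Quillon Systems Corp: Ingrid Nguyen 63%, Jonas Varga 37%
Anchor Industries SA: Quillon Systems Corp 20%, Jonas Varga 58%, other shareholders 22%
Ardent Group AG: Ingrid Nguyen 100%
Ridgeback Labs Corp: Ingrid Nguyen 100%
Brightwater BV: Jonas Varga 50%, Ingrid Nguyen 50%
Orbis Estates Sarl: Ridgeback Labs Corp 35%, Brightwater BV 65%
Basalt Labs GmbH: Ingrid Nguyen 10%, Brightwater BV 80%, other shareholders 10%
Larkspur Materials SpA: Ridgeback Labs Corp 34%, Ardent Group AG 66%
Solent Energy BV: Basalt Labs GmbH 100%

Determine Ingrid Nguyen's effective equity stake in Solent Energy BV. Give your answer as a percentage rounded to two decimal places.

50.00%

Ingrid reaches Solent along 2 paths.
Via Basalt: 10% × 100% = 10%.
Via Brightwater → Basalt: 50% × 80% × 100% = 40%.
Total: 10% + 40% = 50%.
Rounded: 50.00%.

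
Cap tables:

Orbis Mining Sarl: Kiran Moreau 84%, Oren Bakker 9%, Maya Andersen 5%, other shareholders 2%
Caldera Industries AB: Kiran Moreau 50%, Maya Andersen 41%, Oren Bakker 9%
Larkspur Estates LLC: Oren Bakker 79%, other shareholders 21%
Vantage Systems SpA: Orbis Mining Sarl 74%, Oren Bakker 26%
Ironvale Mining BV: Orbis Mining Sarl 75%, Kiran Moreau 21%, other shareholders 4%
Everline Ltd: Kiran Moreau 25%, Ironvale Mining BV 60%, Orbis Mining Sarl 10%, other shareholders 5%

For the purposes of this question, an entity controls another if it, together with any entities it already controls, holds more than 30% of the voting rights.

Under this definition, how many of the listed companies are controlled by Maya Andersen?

Maya holds 41% of Caldera, so Maya controls Caldera.
No other company's threshold is met.
Maya controls 1 company.

1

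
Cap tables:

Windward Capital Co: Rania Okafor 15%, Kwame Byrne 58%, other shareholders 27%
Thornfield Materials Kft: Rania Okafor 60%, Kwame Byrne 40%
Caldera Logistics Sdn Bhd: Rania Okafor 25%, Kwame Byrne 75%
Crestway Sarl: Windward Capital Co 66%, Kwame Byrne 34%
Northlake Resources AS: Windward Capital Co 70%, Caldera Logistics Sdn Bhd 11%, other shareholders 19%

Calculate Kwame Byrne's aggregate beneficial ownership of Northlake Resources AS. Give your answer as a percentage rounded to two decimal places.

Kwame reaches Northlake along 2 paths.
Via Windward: 58% × 70% = 40.6%.
Via Caldera: 75% × 11% = 8.25%.
Total: 40.6% + 8.25% = 48.85%.

48.85%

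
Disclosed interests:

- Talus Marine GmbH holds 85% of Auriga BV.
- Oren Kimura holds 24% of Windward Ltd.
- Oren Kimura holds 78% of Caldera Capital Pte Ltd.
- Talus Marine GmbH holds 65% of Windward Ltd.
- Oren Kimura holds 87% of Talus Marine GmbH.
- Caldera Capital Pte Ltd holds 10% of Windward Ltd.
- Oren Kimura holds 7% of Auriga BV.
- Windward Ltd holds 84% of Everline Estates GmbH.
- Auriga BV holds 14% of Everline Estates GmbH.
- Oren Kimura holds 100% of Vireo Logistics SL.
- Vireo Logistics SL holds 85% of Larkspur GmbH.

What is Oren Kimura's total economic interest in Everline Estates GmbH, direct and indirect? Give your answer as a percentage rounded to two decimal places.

Oren reaches Everline along 5 paths.
Via Talus → Auriga: 87% × 85% × 14% = 10.353%.
Via Auriga: 7% × 14% = 0.98%.
Via Windward: 24% × 84% = 20.16%.
Via Caldera → Windward: 78% × 10% × 84% = 6.552%.
Via Talus → Windward: 87% × 65% × 84% = 47.502%.
Total: 10.353% + 0.98% + 20.16% + 6.552% + 47.502% = 85.547%.
Rounded: 85.55%.

85.55%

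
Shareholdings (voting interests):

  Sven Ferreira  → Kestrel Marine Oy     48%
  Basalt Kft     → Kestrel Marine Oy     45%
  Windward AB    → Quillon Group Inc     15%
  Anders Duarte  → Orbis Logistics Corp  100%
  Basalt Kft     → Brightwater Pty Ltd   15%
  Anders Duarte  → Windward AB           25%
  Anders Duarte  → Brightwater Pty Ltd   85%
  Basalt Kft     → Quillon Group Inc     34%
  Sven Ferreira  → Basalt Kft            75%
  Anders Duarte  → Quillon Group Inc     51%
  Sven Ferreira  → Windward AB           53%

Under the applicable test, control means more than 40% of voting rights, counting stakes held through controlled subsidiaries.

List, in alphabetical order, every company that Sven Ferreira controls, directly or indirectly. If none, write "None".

Basalt Kft, Kestrel Marine Oy, Quillon Group Inc, Windward AB

Sven holds 53% of Windward, so Sven controls Windward.
Sven holds 75% of Basalt, so Sven controls Basalt.
Sven and Basalt together hold 48% + 45% = 93% of Kestrel, so Sven controls Kestrel.
Windward and Basalt together hold 15% + 34% = 49% of Quillon, so Sven controls Quillon.
No other company's threshold is met.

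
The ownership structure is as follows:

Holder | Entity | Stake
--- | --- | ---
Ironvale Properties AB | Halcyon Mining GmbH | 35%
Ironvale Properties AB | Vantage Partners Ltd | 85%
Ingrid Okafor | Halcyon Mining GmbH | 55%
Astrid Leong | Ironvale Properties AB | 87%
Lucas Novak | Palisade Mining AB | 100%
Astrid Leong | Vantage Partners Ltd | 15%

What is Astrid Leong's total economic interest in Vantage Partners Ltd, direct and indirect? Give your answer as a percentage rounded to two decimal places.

88.95%

Astrid reaches Vantage along 2 paths.
Direct stake: 15% = 15%.
Via Ironvale: 87% × 85% = 73.95%.
Total: 15% + 73.95% = 88.95%.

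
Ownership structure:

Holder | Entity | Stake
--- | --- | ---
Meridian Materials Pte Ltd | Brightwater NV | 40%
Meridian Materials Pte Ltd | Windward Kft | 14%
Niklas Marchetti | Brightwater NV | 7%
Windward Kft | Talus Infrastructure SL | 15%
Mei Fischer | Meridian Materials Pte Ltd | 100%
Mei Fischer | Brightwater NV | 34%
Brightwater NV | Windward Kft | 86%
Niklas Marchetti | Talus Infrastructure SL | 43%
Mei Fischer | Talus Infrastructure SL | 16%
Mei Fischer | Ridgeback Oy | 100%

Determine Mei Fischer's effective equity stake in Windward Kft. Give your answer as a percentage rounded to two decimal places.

77.64%

Mei reaches Windward along 3 paths.
Via Meridian → Brightwater: 100% × 40% × 86% = 34.4%.
Via Brightwater: 34% × 86% = 29.24%.
Via Meridian: 100% × 14% = 14%.
Total: 34.4% + 29.24% + 14% = 77.64%.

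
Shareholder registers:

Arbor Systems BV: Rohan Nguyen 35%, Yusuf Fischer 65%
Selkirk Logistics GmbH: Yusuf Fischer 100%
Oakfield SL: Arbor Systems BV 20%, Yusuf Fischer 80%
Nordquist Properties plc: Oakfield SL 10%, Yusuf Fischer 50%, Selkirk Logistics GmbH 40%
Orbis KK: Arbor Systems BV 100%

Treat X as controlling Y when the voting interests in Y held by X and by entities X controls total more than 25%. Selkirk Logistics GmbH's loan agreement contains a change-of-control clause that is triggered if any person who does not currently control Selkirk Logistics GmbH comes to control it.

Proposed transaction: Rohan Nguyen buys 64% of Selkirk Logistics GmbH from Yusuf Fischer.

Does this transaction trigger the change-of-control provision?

The purchase adds only to Rohan's holdings (Yusuf's stake shrinks), so Rohan is the only person who could newly come to control Selkirk.
Rohan holds 35% of Arbor, so Rohan controls Arbor.
Arbor holds 100% of Orbis, so Rohan controls Orbis.
Neither Rohan nor any entity Rohan controls holds any voting interest in Selkirk.
So before the transaction, Rohan does not control Selkirk.
After the purchase, Rohan holds 64% of Selkirk directly, and Yusuf's stake falls to 36%.
Rohan holds 64% of Selkirk, so Rohan controls Selkirk.
Rohan did not control Selkirk before and does after, so the clause is triggered.

Yes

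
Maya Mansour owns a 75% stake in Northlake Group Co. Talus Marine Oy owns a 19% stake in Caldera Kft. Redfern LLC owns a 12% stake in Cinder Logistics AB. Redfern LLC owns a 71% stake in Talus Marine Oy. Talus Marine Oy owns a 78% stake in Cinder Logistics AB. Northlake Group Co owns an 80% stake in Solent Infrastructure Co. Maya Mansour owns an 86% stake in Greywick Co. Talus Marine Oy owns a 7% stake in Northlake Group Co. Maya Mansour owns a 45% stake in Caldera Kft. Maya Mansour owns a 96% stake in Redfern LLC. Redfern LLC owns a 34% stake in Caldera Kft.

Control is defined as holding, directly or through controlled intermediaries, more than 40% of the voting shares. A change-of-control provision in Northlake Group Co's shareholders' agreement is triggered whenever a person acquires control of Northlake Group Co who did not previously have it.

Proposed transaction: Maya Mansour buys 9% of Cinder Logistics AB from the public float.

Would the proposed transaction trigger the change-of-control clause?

The purchase changes only Maya's holdings, so Maya is the only person who could newly come to control Northlake.
Maya holds 96% of Redfern, so Maya controls Redfern.
Redfern holds 71% of Talus, so Maya controls Talus.
Talus and Maya together hold 7% + 75% = 82% of Northlake, so Maya controls Northlake.
So Maya already controls Northlake before the transaction.
After the purchase, Maya holds 9% of Cinder directly.
Maya controlled Northlake already, so this is not a new person acquiring control; every other person's position is unchanged or reduced.
No new person acquires control, so the clause is not triggered.

No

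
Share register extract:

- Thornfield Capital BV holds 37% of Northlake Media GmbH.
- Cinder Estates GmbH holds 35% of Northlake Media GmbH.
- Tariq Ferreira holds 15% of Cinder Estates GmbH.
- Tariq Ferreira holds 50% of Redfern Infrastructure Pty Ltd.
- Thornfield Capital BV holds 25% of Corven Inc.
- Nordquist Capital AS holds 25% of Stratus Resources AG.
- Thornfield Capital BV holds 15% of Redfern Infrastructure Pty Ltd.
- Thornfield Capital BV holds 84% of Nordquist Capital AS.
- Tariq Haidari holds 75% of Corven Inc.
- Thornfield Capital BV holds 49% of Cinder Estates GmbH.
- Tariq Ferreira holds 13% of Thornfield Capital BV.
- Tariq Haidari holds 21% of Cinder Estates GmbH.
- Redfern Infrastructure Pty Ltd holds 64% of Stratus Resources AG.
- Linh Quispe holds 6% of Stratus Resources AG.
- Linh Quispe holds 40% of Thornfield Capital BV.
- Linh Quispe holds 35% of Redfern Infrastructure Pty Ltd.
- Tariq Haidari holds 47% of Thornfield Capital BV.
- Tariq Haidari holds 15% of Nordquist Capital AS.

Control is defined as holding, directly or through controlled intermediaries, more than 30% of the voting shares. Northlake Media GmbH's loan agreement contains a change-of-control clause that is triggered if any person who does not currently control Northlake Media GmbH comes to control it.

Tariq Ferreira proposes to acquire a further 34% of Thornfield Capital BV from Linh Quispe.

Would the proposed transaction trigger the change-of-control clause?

The purchase adds only to Tariq Ferreira's holdings (Linh's stake shrinks), so Tariq Ferreira is the only person who could newly come to control Northlake.
Tariq Ferreira holds 50% of Redfern, so Tariq Ferreira controls Redfern.
Redfern holds 64% of Stratus, so Tariq Ferreira controls Stratus.
Neither Tariq Ferreira nor any entity Tariq Ferreira controls holds any voting interest in Northlake.
So before the transaction, Tariq Ferreira does not control Northlake.
After the purchase, Tariq Ferreira's direct stake in Thornfield rises to 13% + 34% = 47%, and Linh's stake falls to 6%.
Tariq Ferreira holds 47% of Thornfield, so Tariq Ferreira controls Thornfield.
Tariq Ferreira and Thornfield together hold 15% + 49% = 64% of Cinder, so Tariq Ferreira controls Cinder.
Thornfield and Cinder together hold 37% + 35% = 72% of Northlake, so Tariq Ferreira controls Northlake.
Tariq Ferreira did not control Northlake before and does after, so the clause is triggered.

Yes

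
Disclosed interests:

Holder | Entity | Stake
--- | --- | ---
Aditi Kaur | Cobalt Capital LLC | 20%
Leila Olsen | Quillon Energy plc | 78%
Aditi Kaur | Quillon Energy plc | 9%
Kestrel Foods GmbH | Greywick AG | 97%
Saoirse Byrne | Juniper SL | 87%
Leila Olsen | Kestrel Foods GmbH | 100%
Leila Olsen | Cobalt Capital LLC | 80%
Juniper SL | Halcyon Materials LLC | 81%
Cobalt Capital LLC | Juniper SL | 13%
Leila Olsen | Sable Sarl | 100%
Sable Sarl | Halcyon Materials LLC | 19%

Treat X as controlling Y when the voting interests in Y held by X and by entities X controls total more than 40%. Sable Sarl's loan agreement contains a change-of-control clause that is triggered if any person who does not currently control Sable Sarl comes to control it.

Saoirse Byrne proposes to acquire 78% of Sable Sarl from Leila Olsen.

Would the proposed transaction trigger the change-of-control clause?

The purchase adds only to Saoirse's holdings (Leila's stake shrinks), so Saoirse is the only person who could newly come to control Sable.
Saoirse holds 87% of Juniper, so Saoirse controls Juniper.
Juniper holds 81% of Halcyon, so Saoirse controls Halcyon.
Neither Saoirse nor any entity Saoirse controls holds any voting interest in Sable.
So before the transaction, Saoirse does not control Sable.
After the purchase, Saoirse holds 78% of Sable directly, and Leila's stake falls to 22%.
Saoirse holds 78% of Sable, so Saoirse controls Sable.
Saoirse did not control Sable before and does after, so the clause is triggered.

Yes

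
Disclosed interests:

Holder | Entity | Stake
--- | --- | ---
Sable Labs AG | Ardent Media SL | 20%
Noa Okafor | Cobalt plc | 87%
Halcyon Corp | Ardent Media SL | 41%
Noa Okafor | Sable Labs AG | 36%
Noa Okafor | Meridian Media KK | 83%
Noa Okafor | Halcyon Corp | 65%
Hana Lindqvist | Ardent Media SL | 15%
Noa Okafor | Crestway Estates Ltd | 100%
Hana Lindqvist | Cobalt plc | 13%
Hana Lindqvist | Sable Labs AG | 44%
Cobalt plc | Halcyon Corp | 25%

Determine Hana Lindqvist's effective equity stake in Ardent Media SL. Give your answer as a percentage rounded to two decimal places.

25.13%

Hana reaches Ardent along 3 paths.
Via Cobalt → Halcyon: 13% × 25% × 41% = 1.3325%.
Direct stake: 15% = 15%.
Via Sable: 44% × 20% = 8.8%.
Total: 1.3325% + 15% + 8.8% = 25.1325%.
Rounded: 25.13%.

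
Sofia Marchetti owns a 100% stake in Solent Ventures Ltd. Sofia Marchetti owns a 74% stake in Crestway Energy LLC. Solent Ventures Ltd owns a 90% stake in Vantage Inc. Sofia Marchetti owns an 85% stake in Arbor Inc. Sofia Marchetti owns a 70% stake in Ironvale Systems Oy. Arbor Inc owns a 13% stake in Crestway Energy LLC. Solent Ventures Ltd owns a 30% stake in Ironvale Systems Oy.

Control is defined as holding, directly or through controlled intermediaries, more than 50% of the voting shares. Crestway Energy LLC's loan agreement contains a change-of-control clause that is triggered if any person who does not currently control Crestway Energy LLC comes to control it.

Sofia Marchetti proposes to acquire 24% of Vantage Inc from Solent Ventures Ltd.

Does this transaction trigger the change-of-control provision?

No

The purchase adds only to Sofia's holdings (Solent's stake shrinks), so Sofia is the only person who could newly come to control Crestway.
Sofia holds 85% of Arbor, so Sofia controls Arbor.
Sofia and Arbor together hold 74% + 13% = 87% of Crestway, so Sofia controls Crestway.
So Sofia already controls Crestway before the transaction.
After the purchase, Sofia holds 24% of Vantage directly, and Solent's stake falls to 66%.
Sofia controlled Crestway already, so this is not a new person acquiring control; every other person's position is unchanged or reduced.
No new person acquires control, so the clause is not triggered.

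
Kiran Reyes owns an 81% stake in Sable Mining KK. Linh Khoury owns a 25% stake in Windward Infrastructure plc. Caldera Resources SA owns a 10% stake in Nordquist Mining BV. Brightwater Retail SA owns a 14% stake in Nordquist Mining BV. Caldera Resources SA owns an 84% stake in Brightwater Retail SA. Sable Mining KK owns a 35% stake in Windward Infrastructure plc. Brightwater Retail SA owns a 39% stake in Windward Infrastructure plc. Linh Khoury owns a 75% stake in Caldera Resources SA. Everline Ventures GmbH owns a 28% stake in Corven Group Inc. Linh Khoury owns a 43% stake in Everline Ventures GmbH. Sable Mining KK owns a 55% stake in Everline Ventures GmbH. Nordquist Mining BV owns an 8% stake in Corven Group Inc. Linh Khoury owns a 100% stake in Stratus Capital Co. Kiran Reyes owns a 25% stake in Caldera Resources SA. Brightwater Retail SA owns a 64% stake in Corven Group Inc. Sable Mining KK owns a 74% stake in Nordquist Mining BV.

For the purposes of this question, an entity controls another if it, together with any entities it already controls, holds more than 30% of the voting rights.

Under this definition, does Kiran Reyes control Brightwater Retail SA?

No

Kiran holds 81% of Sable, so Kiran controls Sable.
Sable holds 55% of Everline, so Kiran controls Everline.
Sable holds 74% of Nordquist, so Kiran controls Nordquist.
Sable holds 35% of Windward, so Kiran controls Windward.
Everline and Nordquist together hold 28% + 8% = 36% of Corven, so Kiran controls Corven.
Neither Kiran nor any entity Kiran controls holds any voting interest in Brightwater.
So Kiran does not control Brightwater.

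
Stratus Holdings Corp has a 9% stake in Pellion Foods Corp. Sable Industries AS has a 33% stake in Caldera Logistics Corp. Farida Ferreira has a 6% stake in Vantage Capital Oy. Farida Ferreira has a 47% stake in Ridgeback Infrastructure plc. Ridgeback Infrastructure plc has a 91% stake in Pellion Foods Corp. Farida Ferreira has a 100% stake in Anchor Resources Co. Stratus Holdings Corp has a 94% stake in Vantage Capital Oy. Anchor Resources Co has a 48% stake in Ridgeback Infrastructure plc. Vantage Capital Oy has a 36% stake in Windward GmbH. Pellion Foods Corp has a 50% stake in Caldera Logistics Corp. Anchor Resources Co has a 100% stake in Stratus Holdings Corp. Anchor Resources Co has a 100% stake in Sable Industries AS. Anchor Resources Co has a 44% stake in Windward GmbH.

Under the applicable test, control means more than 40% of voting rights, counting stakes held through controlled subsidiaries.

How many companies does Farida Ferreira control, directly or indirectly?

Farida holds 100% of Anchor, so Farida controls Anchor.
Anchor holds 100% of Stratus, so Farida controls Stratus.
Anchor and Farida together hold 48% + 47% = 95% of Ridgeback, so Farida controls Ridgeback.
Farida and Stratus together hold 6% + 94% = 100% of Vantage, so Farida controls Vantage.
Anchor holds 100% of Sable, so Farida controls Sable.
Ridgeback and Stratus together hold 91% + 9% = 100% of Pellion, so Farida controls Pellion.
Sable and Pellion together hold 33% + 50% = 83% of Caldera, so Farida controls Caldera.
Anchor and Vantage together hold 44% + 36% = 80% of Windward, so Farida controls Windward.
Farida controls 8 companies.

8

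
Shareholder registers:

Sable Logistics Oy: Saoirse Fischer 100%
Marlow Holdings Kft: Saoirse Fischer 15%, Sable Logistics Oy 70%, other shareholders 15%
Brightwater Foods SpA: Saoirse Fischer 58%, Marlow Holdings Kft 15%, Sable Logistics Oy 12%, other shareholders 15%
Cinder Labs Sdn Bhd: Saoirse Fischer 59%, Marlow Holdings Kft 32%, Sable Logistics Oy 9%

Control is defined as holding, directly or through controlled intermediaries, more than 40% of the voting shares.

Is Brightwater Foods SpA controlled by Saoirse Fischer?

Saoirse holds 100% of Sable, so Saoirse controls Sable.
Saoirse and Sable together hold 15% + 70% = 85% of Marlow, so Saoirse controls Marlow.
Saoirse and Marlow and Sable together hold 58% + 15% + 12% = 85% of Brightwater, so Saoirse controls Brightwater.

Yes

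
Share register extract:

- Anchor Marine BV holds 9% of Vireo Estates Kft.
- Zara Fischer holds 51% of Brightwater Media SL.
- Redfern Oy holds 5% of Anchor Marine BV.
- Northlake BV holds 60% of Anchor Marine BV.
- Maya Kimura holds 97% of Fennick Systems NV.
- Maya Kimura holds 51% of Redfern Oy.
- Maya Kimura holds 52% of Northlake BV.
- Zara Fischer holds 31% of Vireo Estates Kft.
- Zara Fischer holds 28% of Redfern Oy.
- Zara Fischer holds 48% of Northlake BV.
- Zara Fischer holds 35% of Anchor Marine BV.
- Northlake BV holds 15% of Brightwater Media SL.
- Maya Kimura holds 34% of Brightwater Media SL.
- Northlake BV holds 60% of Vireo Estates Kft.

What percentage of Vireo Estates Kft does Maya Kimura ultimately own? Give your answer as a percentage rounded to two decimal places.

34.24%

Maya reaches Vireo along 3 paths.
Via Northlake → Anchor: 52% × 60% × 9% = 2.808%.
Via Redfern → Anchor: 51% × 5% × 9% = 0.2295%.
Via Northlake: 52% × 60% = 31.2%.
Total: 2.808% + 0.2295% + 31.2% = 34.2375%.
Rounded: 34.24%.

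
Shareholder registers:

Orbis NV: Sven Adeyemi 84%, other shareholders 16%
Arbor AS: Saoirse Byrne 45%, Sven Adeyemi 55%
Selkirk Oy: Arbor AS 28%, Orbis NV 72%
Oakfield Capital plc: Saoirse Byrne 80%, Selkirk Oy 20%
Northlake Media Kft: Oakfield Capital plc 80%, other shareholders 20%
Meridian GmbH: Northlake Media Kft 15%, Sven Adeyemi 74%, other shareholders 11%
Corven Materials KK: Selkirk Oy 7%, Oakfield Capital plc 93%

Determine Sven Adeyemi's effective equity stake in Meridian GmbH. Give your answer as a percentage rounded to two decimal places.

Sven reaches Meridian along 3 paths.
Via Arbor → Selkirk → Oakfield → Northlake: 55% × 28% × 20% × 80% × 15% = 0.3696%.
Via Orbis → Selkirk → Oakfield → Northlake: 84% × 72% × 20% × 80% × 15% = 1.45152%.
Direct stake: 74% = 74%.
Total: 0.3696% + 1.45152% + 74% = 75.82112%.
Rounded: 75.82%.

75.82%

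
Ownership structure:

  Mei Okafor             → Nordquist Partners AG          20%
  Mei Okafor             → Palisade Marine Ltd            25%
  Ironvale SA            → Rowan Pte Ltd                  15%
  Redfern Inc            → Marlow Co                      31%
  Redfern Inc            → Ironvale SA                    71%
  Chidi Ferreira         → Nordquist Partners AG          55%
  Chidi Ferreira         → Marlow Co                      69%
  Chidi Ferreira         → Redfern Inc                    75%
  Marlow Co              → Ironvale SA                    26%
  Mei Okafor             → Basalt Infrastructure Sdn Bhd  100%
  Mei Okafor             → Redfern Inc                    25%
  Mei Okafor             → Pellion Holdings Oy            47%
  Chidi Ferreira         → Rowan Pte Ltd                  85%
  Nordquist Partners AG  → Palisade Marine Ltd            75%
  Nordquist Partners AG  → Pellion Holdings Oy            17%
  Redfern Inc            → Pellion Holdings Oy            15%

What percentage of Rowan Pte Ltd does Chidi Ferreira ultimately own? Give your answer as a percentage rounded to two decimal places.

Chidi reaches Rowan along 4 paths.
Via Marlow → Ironvale: 69% × 26% × 15% = 2.691%.
Via Redfern → Marlow → Ironvale: 75% × 31% × 26% × 15% = 0.90675%.
Via Redfern → Ironvale: 75% × 71% × 15% = 7.9875%.
Direct stake: 85% = 85%.
Total: 2.691% + 0.90675% + 7.9875% + 85% = 96.58525%.
Rounded: 96.59%.

96.59%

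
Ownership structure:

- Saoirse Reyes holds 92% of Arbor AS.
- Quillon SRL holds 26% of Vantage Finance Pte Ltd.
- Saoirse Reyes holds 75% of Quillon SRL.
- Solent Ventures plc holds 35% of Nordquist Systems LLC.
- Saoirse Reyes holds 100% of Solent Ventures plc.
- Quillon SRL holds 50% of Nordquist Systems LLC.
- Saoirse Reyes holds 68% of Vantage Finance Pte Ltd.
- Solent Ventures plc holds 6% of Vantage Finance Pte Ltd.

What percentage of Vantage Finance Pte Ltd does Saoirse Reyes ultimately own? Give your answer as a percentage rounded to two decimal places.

Saoirse reaches Vantage along 3 paths.
Via Quillon: 75% × 26% = 19.5%.
Direct stake: 68% = 68%.
Via Solent: 100% × 6% = 6%.
Total: 19.5% + 68% + 6% = 93.5%.
Rounded: 93.50%.

93.50%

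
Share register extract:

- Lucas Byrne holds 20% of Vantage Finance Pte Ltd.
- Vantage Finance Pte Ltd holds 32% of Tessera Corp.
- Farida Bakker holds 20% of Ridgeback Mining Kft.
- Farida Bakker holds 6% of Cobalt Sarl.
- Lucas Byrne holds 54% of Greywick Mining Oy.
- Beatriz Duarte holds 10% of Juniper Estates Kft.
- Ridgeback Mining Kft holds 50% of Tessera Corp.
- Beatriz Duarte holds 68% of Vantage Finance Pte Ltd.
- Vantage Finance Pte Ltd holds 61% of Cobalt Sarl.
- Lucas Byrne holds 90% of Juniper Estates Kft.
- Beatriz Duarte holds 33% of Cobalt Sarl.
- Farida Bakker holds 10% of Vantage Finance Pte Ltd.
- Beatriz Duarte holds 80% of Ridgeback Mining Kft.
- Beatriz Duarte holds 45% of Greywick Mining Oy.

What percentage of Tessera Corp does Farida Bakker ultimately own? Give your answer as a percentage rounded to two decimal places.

Farida reaches Tessera along 2 paths.
Via Vantage: 10% × 32% = 3.2%.
Via Ridgeback: 20% × 50% = 10%.
Total: 3.2% + 10% = 13.2%.
Rounded: 13.20%.

13.20%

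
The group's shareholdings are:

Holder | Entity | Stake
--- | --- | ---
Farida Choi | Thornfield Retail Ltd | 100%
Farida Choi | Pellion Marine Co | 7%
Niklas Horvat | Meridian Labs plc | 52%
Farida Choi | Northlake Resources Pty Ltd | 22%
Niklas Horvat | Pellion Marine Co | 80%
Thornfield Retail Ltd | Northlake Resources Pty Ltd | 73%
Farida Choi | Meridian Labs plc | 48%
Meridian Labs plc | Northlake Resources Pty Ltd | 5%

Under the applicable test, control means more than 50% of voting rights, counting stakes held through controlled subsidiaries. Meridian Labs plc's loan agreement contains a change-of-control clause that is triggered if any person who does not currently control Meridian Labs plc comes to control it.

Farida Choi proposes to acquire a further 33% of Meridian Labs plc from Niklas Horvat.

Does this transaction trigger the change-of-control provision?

Yes

The purchase adds only to Farida's holdings (Niklas's stake shrinks), so Farida is the only person who could newly come to control Meridian.
Farida holds 100% of Thornfield, so Farida controls Thornfield.
Farida and Thornfield together hold 22% + 73% = 95% of Northlake, so Farida controls Northlake.
In Meridian, Farida's side holds only 48%, not > 50%.
So before the transaction, Farida does not control Meridian.
After the purchase, Farida's direct stake in Meridian rises to 48% + 33% = 81%, and Niklas's stake falls to 19%.
Farida holds 81% of Meridian, so Farida controls Meridian.
Farida did not control Meridian before and does after, so the clause is triggered.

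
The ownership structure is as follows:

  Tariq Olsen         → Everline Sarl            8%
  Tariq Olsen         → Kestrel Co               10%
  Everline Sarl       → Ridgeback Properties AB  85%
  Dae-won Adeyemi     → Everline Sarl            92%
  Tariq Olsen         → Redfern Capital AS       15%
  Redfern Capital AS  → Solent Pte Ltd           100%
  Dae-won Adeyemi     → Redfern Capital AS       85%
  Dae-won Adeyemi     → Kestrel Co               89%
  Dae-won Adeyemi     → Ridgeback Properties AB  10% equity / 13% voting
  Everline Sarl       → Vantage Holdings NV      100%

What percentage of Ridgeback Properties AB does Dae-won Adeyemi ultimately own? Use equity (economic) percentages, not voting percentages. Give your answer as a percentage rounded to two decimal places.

Dae-won reaches Ridgeback along 2 paths.
Via Everline: 92% × 85% = 78.2%.
Direct stake: 10% = 10%.
Total: 78.2% + 10% = 88.2%.
Rounded: 88.20%.

88.20%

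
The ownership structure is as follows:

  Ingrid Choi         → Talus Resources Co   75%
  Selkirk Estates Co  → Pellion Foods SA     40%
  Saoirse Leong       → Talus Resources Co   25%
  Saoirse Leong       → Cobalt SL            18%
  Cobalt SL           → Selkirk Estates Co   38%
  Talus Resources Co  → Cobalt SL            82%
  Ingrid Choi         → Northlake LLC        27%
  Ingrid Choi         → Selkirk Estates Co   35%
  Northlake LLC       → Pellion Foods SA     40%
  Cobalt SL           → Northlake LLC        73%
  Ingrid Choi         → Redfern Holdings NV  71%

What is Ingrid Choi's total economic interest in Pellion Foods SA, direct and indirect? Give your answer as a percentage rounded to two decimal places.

52.11%

Ingrid reaches Pellion along 4 paths.
Via Talus → Cobalt → Selkirk: 75% × 82% × 38% × 40% = 9.348%.
Via Selkirk: 35% × 40% = 14%.
Via Northlake: 27% × 40% = 10.8%.
Via Talus → Cobalt → Northlake: 75% × 82% × 73% × 40% = 17.958%.
Total: 9.348% + 14% + 10.8% + 17.958% = 52.106%.
Rounded: 52.11%.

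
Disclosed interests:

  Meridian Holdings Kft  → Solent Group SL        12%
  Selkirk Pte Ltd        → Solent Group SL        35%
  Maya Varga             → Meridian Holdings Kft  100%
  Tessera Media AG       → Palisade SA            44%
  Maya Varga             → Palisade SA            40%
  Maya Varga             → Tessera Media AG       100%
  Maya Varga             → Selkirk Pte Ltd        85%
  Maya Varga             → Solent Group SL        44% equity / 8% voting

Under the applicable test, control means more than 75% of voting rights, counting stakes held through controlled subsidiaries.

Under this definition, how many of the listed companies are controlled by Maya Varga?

Maya holds 85% of Selkirk, so Maya controls Selkirk.
Maya holds 100% of Meridian, so Maya controls Meridian.
Maya holds 100% of Tessera, so Maya controls Tessera.
Tessera and Maya together hold 44% + 40% = 84% of Palisade, so Maya controls Palisade.
No other company's threshold is met.
Maya controls 4 companies.

4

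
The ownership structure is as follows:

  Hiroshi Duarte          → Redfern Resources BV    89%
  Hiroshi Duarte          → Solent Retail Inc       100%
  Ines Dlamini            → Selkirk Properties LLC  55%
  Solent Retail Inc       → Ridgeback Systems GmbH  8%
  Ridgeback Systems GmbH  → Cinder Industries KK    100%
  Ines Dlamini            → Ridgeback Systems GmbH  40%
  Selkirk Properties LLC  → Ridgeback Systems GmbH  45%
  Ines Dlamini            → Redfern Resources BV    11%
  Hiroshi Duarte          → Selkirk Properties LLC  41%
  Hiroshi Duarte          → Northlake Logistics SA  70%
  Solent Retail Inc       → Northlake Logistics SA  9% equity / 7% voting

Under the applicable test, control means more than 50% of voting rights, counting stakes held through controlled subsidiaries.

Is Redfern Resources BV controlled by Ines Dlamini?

Ines holds 55% of Selkirk, so Ines controls Selkirk.
Ines and Selkirk together hold 40% + 45% = 85% of Ridgeback, so Ines controls Ridgeback.
Ridgeback holds 100% of Cinder, so Ines controls Cinder.
In Redfern, Ines's side holds only 11%, not > 50%.
So Ines does not control Redfern.

No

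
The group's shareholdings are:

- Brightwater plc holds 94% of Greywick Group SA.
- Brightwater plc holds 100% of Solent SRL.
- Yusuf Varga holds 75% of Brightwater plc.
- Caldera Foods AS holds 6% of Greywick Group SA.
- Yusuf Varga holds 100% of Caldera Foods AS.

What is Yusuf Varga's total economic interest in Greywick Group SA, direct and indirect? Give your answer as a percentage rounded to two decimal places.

76.50%

Yusuf reaches Greywick along 2 paths.
Via Caldera: 100% × 6% = 6%.
Via Brightwater: 75% × 94% = 70.5%.
Total: 6% + 70.5% = 76.5%.
Rounded: 76.50%.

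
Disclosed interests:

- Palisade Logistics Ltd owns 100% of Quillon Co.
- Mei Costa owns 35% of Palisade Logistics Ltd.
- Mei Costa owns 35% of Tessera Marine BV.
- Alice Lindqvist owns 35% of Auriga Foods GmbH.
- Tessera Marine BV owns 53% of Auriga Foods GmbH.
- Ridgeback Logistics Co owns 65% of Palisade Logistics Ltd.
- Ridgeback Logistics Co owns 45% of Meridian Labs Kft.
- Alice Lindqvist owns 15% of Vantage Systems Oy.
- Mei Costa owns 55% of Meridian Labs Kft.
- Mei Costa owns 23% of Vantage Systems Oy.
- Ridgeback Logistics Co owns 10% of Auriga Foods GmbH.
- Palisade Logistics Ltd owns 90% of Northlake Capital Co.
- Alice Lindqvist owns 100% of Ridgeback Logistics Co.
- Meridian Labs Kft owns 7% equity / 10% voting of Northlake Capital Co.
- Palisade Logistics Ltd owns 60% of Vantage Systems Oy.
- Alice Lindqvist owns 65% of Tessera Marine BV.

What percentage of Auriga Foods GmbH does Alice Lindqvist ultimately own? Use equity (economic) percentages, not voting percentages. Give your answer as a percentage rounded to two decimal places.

79.45%

Alice reaches Auriga along 3 paths.
Via Tessera: 65% × 53% = 34.45%.
Direct stake: 35% = 35%.
Via Ridgeback: 100% × 10% = 10%.
Total: 34.45% + 35% + 10% = 79.45%.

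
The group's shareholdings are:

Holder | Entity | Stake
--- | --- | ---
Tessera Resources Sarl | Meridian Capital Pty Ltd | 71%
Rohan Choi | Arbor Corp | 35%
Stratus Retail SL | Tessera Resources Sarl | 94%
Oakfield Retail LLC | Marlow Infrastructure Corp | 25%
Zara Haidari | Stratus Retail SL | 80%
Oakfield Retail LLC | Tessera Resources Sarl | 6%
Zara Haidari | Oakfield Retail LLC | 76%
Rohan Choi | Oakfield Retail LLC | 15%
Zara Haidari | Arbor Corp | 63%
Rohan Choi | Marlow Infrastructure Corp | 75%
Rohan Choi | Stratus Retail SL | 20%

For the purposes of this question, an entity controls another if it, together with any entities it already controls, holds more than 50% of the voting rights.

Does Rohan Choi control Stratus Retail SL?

Rohan holds 75% of Marlow, so Rohan controls Marlow.
In Stratus, Rohan's side holds only 20%, not > 50%.
So Rohan does not control Stratus.

No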